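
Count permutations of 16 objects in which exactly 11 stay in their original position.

Choose which 11 elements are fixed: C(16,11) = 4368.
Derange the remaining 5 using D(j) = (j-1)(D(j-1) + D(j-2)), D(0)=1, D(1)=0: D(2)=1, D(3)=2, D(4)=9, D(5)=44.
Total: 4368 x 44.

Final answer: C(16,11) D(5) = 192192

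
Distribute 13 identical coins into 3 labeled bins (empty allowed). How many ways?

Stars and bars: C(n+k-1, k-1) = C(15,2).

Final answer: C(15,2) = 105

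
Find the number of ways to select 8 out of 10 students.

C(10,8) = 10!/(8! x (10-8)!).

Final answer: C(10,8) = 45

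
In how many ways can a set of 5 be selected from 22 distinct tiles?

C(22,5) = 22!/(5! x 17!).

Final answer: \binom{22}{5} = 26334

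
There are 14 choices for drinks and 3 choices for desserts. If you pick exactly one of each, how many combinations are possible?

By the multiplication principle: 14 x 3.

Final answer: 42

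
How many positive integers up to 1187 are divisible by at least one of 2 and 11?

Multiples of 2: 593. Multiples of 11: 107. Of both (lcm=22): 53.
By inclusion-exclusion: 593 + 107 - 53.

Final answer: 647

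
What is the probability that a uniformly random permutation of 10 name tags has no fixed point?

Use the recurrence D(n) = (n-1)(D(n-1) + D(n-2)) with D(0)=1, D(1)=0.
Building up: D(2)=1, D(3)=2, D(4)=9, D(5)=44, D(6)=265, D(7)=1854, D(8)=14833, D(9)=133496, D(10)=1334961.
Total arrangements: 10! = 3628800.
Probability = D(10)/10! = 16481/44800.

Final answer: D(10)/10! = 1334961/3628800 = 0.367879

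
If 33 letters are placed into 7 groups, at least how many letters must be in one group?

By the pigeonhole principle: ceiling(33/7).

Final answer: 5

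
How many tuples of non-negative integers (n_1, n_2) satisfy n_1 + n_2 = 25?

Stars and bars with 25 stars and 1 bars:
C(25+2-1, 2-1) = C(26,1).

Final answer: C(26,1) = 26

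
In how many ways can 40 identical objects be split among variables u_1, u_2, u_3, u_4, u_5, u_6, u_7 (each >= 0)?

Stars and bars with 40 stars and 6 bars:
C(40+7-1, 7-1) = C(46,6).

Final answer: C(46,6) = 9366819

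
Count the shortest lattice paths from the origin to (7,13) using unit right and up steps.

Each path has 7 right steps and 13 up steps in some order (20 steps total).
Choose which 13 of the 20 steps are up: C(20,13).

Final answer: C(20,13) = 77520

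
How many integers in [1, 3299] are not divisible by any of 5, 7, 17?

|div by 5|=659, |div by 7|=471, |div by 17|=194.
|div by 5&7|=94, |div by 5&17|=38, |div by 7&17|=27, |div by all|=5.
By inclusion-exclusion, divisible by at least one: 659+471+194-94-38-27+5 = 1170.
Not divisible by any: 3299 - 1170.

Final answer: 2129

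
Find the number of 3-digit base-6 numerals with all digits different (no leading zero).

The leading digit has 5 choices (anything but zero); the next has 5 (anything but the first), then 4, and so on, one fewer each time.
Total: 5 x 5 x 4.

Final answer: 100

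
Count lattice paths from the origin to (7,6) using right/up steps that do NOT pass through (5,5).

Total paths to (7,6): C(13,6) = 1716.
Paths through (5,5): C(10,5) x C(3,1) = 756.
Avoiding (5,5): 1716 - 756.

Final answer: 960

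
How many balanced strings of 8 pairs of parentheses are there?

This is counted by the nth Catalan number C_n. Here n = 8 (pairs).
C_n = C(2n,n)/(n+1), so C_{8} = C(16,8)/9 = 12870/9.

Final answer: C_{8} = 1430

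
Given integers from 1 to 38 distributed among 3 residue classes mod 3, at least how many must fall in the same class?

By pigeonhole with 38 objects and 3 categories: ceiling(38/3).

Final answer: 13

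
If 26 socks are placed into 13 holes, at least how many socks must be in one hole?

By the pigeonhole principle: ceiling(26/13).

Final answer: 2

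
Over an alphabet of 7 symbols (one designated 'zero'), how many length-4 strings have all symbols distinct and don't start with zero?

The leading digit has 6 choices (anything but zero); the next has 6 (anything but the first), then 5, and so on, one fewer each time.
Total: 6 x 6 x 5 x 4.

Final answer: 720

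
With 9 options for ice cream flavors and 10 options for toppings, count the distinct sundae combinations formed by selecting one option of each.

By the multiplication principle: 9 x 10.

Final answer: 90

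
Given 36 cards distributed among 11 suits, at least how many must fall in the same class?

By pigeonhole with 36 objects and 11 categories: ceiling(36/11).

Final answer: 4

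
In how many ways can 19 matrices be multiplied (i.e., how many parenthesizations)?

The structures are counted by the Catalan number C_n. Here n = 19 - 1 = 18.
C_n = (2n)!/(n!(n+1)!), so C_{18} = 36!/(18! x 19!) = C(36,18)/19 = 9075135300/19.

Final answer: C_{18} = 477638700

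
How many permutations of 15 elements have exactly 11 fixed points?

Choose which 11 elements are fixed: C(15,11) = 1365.
Derange the remaining 4 using D(j) = (j-1)(D(j-1) + D(j-2)), D(0)=1, D(1)=0: D(2)=1, D(3)=2, D(4)=9.
Total: 1365 x 9.

Final answer: C(15,11) D(4) = 12285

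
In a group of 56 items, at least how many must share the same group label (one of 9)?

There are 9 possible values for group label (one of 9). With 56 items and 9 categories, by pigeonhole: ceiling(56/9).

Final answer: 7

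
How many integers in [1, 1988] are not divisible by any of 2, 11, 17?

|div by 2|=994, |div by 11|=180, |div by 17|=116.
|div by 2&11|=90, |div by 2&17|=58, |div by 11&17|=10, |div by all|=5.
By inclusion-exclusion, divisible by at least one: 994+180+116-90-58-10+5 = 1137.
Not divisible by any: 1988 - 1137.

Final answer: 851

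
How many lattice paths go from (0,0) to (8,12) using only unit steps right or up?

Each path has 8 right steps and 12 up steps in some order (20 steps total).
Choose which 12 of the 20 steps are up: C(20,12).

Final answer: C(20,12) = 125970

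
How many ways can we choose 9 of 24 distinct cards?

C(24,9) = 24!/(9! x 15!).

Final answer: \binom{24}{9} = 1307504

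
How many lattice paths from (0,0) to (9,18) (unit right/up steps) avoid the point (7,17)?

Total paths to (9,18): C(27,18) = 4686825.
Paths through (7,17): C(24,17) x C(3,1) = 1038312.
Avoiding (7,17): 4686825 - 1038312.

Final answer: 3648513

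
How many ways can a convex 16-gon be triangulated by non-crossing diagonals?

This is a standard Catalan-number count: the answer is C_n. Here n = 16 - 2 = 14.
Using C_0 = 1 and C_(k+1) = C_k x 2(2k+1)/(k+2), build up term by term: C_1=1, C_2=2, C_3=5, C_4=14, C_5=42, C_6=132, C_7=429, C_8=1430, C_9=4862, C_10=16796, C_11=58786, C_12=208012, C_13=742900, C_14=2674440.

Final answer: C_{14} = 2674440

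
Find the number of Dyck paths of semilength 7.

Total monotonic paths to (7,7): C(14,7) = 3432.
By the reflection principle, paths that go above the diagonal number C(14,8) = 3003.
Valid Dyck paths: 3432 - 3003.
(These counts are the Catalan numbers.)

Final answer: C_{7} = 429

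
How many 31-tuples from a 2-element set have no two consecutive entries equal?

First character: 2 choices. Each subsequent: 1 choices (must differ from the previous one).
Total: 2 x 1^30.

Final answer: 2 x 1^{30} = 2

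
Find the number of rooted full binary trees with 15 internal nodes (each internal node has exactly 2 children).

This is a standard Catalan-number count: the answer is C_n. Here n = 15.
C_n = C(2n,n) - C(2n,n+1), so C_{15} = C(30,15) - C(30,16) = 155117520 - 145422675.

Final answer: C_{15} = 9694845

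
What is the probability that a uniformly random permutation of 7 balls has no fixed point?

D(n) = (n-1)(D(n-1) + D(n-2)), D(0)=1, D(1)=0.
Building up: D(2)=1, D(3)=2, D(4)=9, D(5)=44, D(6)=265, D(7)=1854.
Total arrangements: 7! = 5040.
Probability = D(7)/7! = 103/280.

Final answer: D(7)/7! = 1854/5040 = 0.367857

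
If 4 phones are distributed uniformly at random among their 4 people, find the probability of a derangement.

Use the recurrence D(n) = (n-1)(D(n-1) + D(n-2)) with D(0)=1, D(1)=0.
Building up: D(2)=1, D(3)=2, D(4)=9.
Total arrangements: 4! = 24.
Probability = D(4)/4! = 3/8.

Final answer: D(4)/4! = 9/24 = 0.375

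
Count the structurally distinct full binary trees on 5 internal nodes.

This is counted by the nth Catalan number C_n. Here n = 5.
C_n = C(2n,n) - C(2n,n+1), so C_{5} = C(10,5) - C(10,6) = 252 - 210.

Final answer: C_{5} = 42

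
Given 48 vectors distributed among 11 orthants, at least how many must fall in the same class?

By pigeonhole with 48 objects and 11 categories: ceiling(48/11).

Final answer: 5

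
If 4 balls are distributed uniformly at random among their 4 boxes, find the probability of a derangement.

Use the recurrence D(n) = (n-1)(D(n-1) + D(n-2)) with D(0)=1, D(1)=0.
Building up: D(2)=1, D(3)=2, D(4)=9.
Total arrangements: 4! = 24.
Probability = D(4)/4! = 3/8.

Final answer: D(4)/4! = 9/24 = 0.375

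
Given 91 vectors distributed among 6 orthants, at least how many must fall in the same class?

By pigeonhole with 91 objects and 6 categories: ceiling(91/6).

Final answer: 16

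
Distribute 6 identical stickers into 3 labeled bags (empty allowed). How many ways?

Stars and bars: C(n+k-1, k-1) = C(8,2).

Final answer: C(8,2) = 28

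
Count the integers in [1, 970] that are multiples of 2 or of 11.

Multiples of 2: 485. Multiples of 11: 88. Of both (lcm=22): 44.
By inclusion-exclusion: 485 + 88 - 44.

Final answer: 529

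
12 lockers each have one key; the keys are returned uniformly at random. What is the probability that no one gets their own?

Use the recurrence D(n) = (n-1)(D(n-1) + D(n-2)) with D(0)=1, D(1)=0.
Building up: D(2)=1, D(3)=2, D(4)=9, D(5)=44, D(6)=265, D(7)=1854, D(8)=14833, D(9)=133496, D(10)=1334961, D(11)=14684570, D(12)=176214841.
Total arrangements: 12! = 479001600.
Probability = D(12)/12! = 16019531/43545600.

Final answer: D(12)/12! = 176214841/479001600 = 0.367879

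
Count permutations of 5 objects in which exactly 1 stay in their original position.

Choose which 1 elements are fixed: C(5,1) = 5.
Derange the remaining 4 using D(j) = (j-1)(D(j-1) + D(j-2)), D(0)=1, D(1)=0: D(2)=1, D(3)=2, D(4)=9.
Total: 5 x 9.

Final answer: C(5,1) D(4) = 45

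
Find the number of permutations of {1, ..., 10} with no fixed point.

D(n) = (n-1)(D(n-1) + D(n-2)), D(0)=1, D(1)=0.
D(2) = 1 x (0 + 1) = 1
D(3) = 2 x (1 + 0) = 2
D(4) = 3 x (2 + 1) = 9
D(5) = 4 x (9 + 2) = 44
D(6) = 5 x (44 + 9) = 265
D(7) = 6 x (265 + 44) = 1854
D(8) = 7 x (1854 + 265) = 14833
D(9) = 8 x (14833 + 1854) = 133496
D(10) = 9 x (D(9) + D(8)) = 9 x (133496 + 14833)

Final answer: D(10) = 1334961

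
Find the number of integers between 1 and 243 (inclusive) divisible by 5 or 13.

Multiples of 5: 48. Multiples of 13: 18. Of both (lcm=65): 3.
By inclusion-exclusion: 48 + 18 - 3.

Final answer: 63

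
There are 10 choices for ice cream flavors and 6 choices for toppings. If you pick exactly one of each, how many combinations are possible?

By the multiplication principle: 10 x 6.

Final answer: 60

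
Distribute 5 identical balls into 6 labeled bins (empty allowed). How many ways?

Stars and bars: C(n+k-1, k-1) = C(10,5).

Final answer: C(10,5) = 252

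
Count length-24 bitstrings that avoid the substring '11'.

Classify by the final bit: ...0 gives a(n-1) strings, ...01 gives a(n-2) strings. Thus a(n) = a(n-1) + a(n-2) with a(1)=2, a(2)=3.
Computing successive values: a(1)=2, a(2)=3, a(3)=5, a(4)=8, a(5)=13, a(6)=21, a(7)=34, a(8)=55, a(9)=89, a(10)=144, a(11)=233, a(12)=377, a(13)=610, a(14)=987, a(15)=1597, a(16)=2584, a(17)=4181, a(18)=6765, a(19)=10946, a(20)=17711, a(21)=28657, a(22)=46368, a(23)=75025, a(24)=121393.

Final answer: 121393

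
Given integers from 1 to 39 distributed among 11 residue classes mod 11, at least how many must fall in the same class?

By pigeonhole with 39 objects and 11 categories: ceiling(39/11).

Final answer: 4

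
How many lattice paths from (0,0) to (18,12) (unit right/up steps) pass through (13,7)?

Paths (0,0)->(13,7): C(20,7) = 77520.
Paths (13,7)->(18,12): C(10,5) = 252.
By multiplication principle: 77520 x 252.

Final answer: 19535040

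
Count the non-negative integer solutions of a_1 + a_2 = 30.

Stars and bars with 30 stars and 1 bars:
C(30+2-1, 2-1) = C(31,1).

Final answer: C(31,1) = 31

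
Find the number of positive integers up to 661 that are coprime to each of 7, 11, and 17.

|div by 7|=94, |div by 11|=60, |div by 17|=38.
|div by 7&11|=8, |div by 7&17|=5, |div by 11&17|=3, |div by all|=0.
By inclusion-exclusion, divisible by at least one: 94+60+38-8-5-3+0 = 176.
Not divisible by any: 661 - 176.

Final answer: 485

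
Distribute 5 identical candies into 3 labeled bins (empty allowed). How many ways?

Stars and bars: C(n+k-1, k-1) = C(7,2).

Final answer: C(7,2) = 21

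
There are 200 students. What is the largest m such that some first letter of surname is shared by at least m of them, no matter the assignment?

There are 26 possible values for first letter of surname. With 200 students and 26 categories, by pigeonhole: ceiling(200/26).

Final answer: 8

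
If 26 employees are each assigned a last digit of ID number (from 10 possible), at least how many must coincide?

There are 10 possible values for last digit of ID number. With 26 employees and 10 categories, by pigeonhole: ceiling(26/10).

Final answer: 3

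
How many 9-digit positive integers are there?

These are the integers in [10^8, 10^9), so the count is 10^9 - 10^8 = 9 x 10^8.

Final answer: 900000000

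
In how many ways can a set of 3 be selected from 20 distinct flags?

C(20,3) = 20!/(3! x 17!).

Final answer: \binom{20}{3} = 1140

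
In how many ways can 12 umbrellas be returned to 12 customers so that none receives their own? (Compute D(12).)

D(n) = (n-1)(D(n-1) + D(n-2)), D(0)=1, D(1)=0.
D(2) = 1 x (0 + 1) = 1
D(3) = 2 x (1 + 0) = 2
D(4) = 3 x (2 + 1) = 9
D(5) = 4 x (9 + 2) = 44
D(6) = 5 x (44 + 9) = 265
D(7) = 6 x (265 + 44) = 1854
D(8) = 7 x (1854 + 265) = 14833
D(9) = 8 x (14833 + 1854) = 133496
D(10) = 9 x (133496 + 14833) = 1334961
D(11) = 10 x (1334961 + 133496) = 14684570
D(12) = 11 x (D(11) + D(10)) = 11 x (14684570 + 1334961)

Final answer: D(12) = 176214841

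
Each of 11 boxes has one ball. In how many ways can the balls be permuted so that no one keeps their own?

D(n) = (n-1)(D(n-1) + D(n-2)), D(0)=1, D(1)=0.
D(2) = 1 x (0 + 1) = 1
D(3) = 2 x (1 + 0) = 2
D(4) = 3 x (2 + 1) = 9
D(5) = 4 x (9 + 2) = 44
D(6) = 5 x (44 + 9) = 265
D(7) = 6 x (265 + 44) = 1854
D(8) = 7 x (1854 + 265) = 14833
D(9) = 8 x (14833 + 1854) = 133496
D(10) = 9 x (133496 + 14833) = 1334961
D(11) = 10 x (D(10) + D(9)) = 10 x (1334961 + 133496)

Final answer: D(11) = 14684570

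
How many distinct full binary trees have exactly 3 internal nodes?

This is counted by the nth Catalan number C_n. Here n = 3.
Using C_0 = 1 and C_(k+1) = C_k x 2(2k+1)/(k+2), build up term by term: C_1=1, C_2=2, C_3=5.

Final answer: C_{3} = 5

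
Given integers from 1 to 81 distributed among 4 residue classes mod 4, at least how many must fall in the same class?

By pigeonhole with 81 objects and 4 categories: ceiling(81/4).

Final answer: 21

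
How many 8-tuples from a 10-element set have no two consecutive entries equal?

Let g(n) count such strings. g(1) = 10, and each valid string of length n-1 extends in 9 ways (any symbol but the last), so g(n) = 9 g(n-1).
Total: g(8) = 10 x 9^7.

Final answer: 10 x 9^{7} = 47829690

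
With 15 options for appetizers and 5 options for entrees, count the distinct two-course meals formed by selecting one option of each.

By the multiplication principle: 15 x 5.

Final answer: 75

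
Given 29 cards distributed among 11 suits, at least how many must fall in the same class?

By pigeonhole with 29 objects and 11 categories: ceiling(29/11).

Final answer: 3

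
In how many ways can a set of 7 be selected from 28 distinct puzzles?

C(28,7) = 28!/(7! x 21!).

Final answer: \binom{28}{7} = 1184040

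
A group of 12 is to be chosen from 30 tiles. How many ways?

C(30,12) = 30!/(12! x 18!).

Final answer: \binom{30}{12} = 86493225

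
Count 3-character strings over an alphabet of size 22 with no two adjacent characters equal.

First character: 22 choices. Each subsequent: 21 choices (must differ from the previous one).
Total: 22 x 21^2.

Final answer: 22 x 21^{2} = 9702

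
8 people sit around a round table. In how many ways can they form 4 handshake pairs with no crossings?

This is counted by the nth Catalan number C_n. Here n = 8/2 = 4.
Using C_0 = 1 and C_(k+1) = C_k x 2(2k+1)/(k+2), build up term by term: C_1=1, C_2=2, C_3=5, C_4=14.

Final answer: C_{4} = 14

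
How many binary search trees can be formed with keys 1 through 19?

This is a standard Catalan-number count: the answer is C_n. Here n = 19.
C_n = C(2n,n)/(n+1), so C_{19} = C(38,19)/20 = 35345263800/20.

Final answer: C_{19} = 1767263190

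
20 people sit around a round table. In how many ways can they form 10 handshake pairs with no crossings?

The structures are counted by the Catalan number C_n. Here n = 20/2 = 10.
Using C_0 = 1 and C_(k+1) = C_k x 2(2k+1)/(k+2), build up term by term: C_1=1, C_2=2, C_3=5, C_4=14, C_5=42, C_6=132, C_7=429, C_8=1430, C_9=4862, C_10=16796.

Final answer: C_{10} = 16796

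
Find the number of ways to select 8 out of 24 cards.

C(24,8) = 24!/(8! x (24-8)!).

Final answer: C(24,8) = 735471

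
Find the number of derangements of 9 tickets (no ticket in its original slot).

D(n) = (n-1)(D(n-1) + D(n-2)), D(0)=1, D(1)=0.
D(2) = 1 x (0 + 1) = 1
D(3) = 2 x (1 + 0) = 2
D(4) = 3 x (2 + 1) = 9
D(5) = 4 x (9 + 2) = 44
D(6) = 5 x (44 + 9) = 265
D(7) = 6 x (265 + 44) = 1854
D(8) = 7 x (1854 + 265) = 14833
D(9) = 8 x (D(8) + D(7)) = 8 x (14833 + 1854)

Final answer: D(9) = 133496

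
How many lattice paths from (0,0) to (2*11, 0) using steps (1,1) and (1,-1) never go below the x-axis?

Total monotonic paths to (11,11): C(22,11) = 705432.
Paths that cross above y=x (reflection bijection): C(22,12) = 646646.
Valid Dyck paths: 705432 - 646646.
(Check: C(22,11) - C(22,12) = C(22,11)/12, the Catalan number C_{11}.)

Final answer: C_{11} = 58786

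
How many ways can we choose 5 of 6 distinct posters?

C(6,5) = 6!/(5! x (6-5)!).

Final answer: C(6,5) = 6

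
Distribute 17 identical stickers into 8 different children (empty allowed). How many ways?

Stars and bars: C(n+k-1, k-1) = C(24,7).

Final answer: C(24,7) = 346104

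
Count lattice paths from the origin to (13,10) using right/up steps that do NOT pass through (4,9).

Total paths to (13,10): C(23,10) = 1144066.
Paths through (4,9): C(13,9) x C(10,1) = 7150.
Avoiding (4,9): 1144066 - 7150.

Final answer: 1136916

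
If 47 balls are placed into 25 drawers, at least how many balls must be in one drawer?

By the pigeonhole principle: ceiling(47/25).

Final answer: 2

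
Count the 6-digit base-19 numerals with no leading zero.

These are the integers in [19^5, 19^6), so the count is 19^6 - 19^5 = 18 x 19^5.

Final answer: 44569782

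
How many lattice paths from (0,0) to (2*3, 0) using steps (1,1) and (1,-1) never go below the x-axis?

Total monotonic paths to (3,3): C(6,3) = 20.
A path is bad iff it touches y = x + 1; reflecting its initial segment maps bad paths bijectively onto all paths to (2,4), of which there are C(6,4) = 15.
Valid Dyck paths: 20 - 15.
(This is the Catalan number C_{3}.)

Final answer: C_{3} = 5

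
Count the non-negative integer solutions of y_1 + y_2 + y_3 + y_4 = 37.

Stars and bars with 37 stars and 3 bars:
C(37+4-1, 4-1) = C(40,3).

Final answer: C(40,3) = 9880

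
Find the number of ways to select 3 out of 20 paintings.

C(20,3) = 20!/(3! x 17!).

Final answer: \binom{20}{3} = 1140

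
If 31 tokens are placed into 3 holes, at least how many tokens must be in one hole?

By the pigeonhole principle: ceiling(31/3).

Final answer: 11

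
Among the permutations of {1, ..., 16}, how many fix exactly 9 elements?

Choose which 9 elements are fixed: C(16,9) = 11440.
Derange the remaining 7 using D(j) = (j-1)(D(j-1) + D(j-2)), D(0)=1, D(1)=0: D(2)=1, D(3)=2, D(4)=9, D(5)=44, D(6)=265, D(7)=1854.
Total: 11440 x 1854.

Final answer: C(16,9) D(7) = 21209760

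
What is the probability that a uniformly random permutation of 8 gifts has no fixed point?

Derangements satisfy D(n) = (n-1)(D(n-1) + D(n-2)), starting from D(0)=1, D(1)=0.
Building up: D(2)=1, D(3)=2, D(4)=9, D(5)=44, D(6)=265, D(7)=1854, D(8)=14833.
Total arrangements: 8! = 40320.
Probability = D(8)/8! = 2119/5760.

Final answer: D(8)/8! = 14833/40320 = 0.367882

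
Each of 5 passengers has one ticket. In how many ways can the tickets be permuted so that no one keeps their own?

Derangements satisfy D(n) = (n-1)(D(n-1) + D(n-2)), starting from D(0)=1, D(1)=0.
D(2) = 1 x (0 + 1) = 1
D(3) = 2 x (1 + 0) = 2
D(4) = 3 x (2 + 1) = 9
D(5) = 4 x (D(4) + D(3)) = 4 x (9 + 2)

Final answer: D(5) = 44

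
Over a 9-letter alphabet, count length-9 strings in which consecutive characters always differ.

First character: 9 choices. Each subsequent: 8 choices (must differ from the previous one).
Total: 9 x 8^8.

Final answer: 9 x 8^{8} = 150994944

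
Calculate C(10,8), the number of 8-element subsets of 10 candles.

C(10,8) = 10!/(8! x (10-8)!).

Final answer: C(10,8) = 45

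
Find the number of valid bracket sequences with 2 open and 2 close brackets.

The structures are counted by the Catalan number C_n. Here n = 2 (pairs).
C_n = C(2n,n) - C(2n,n+1), so C_{2} = C(4,2) - C(4,3) = 6 - 4.

Final answer: C_{2} = 2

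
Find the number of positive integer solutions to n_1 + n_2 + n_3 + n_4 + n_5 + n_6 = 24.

Substitute n'_i = n_i - 1 (so n'_i >= 0). Then sum n'_i = 24 - 6 = 18.
Stars and bars: C(18+6-1, 6-1) = C(23,5).

Final answer: C(23,5) = 33649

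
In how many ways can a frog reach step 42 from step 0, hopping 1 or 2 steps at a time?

Condition on the final move: it is a 1-step (f(n-1) ways to get there) or a 2-step (f(n-2) ways), so f(n) = f(n-1) + f(n-2), with f(1)=1, f(2)=2.
Iterating the recurrence: f(1)=1, f(2)=2, f(3)=3, f(4)=5, f(5)=8, f(6)=13, f(7)=21, f(8)=34, f(9)=55, f(10)=89, f(11)=144, f(12)=233, f(13)=377, f(14)=610, f(15)=987, f(16)=1597, f(17)=2584, f(18)=4181, f(19)=6765, f(20)=10946, f(21)=17711, f(22)=28657, f(23)=46368, f(24)=75025, f(25)=121393, f(26)=196418, f(27)=317811, f(28)=514229, f(29)=832040, f(30)=1346269, f(31)=2178309, f(32)=3524578, f(33)=5702887, f(34)=9227465, f(35)=14930352, f(36)=24157817, f(37)=39088169, f(38)=63245986, f(39)=102334155, f(40)=165580141, f(41)=267914296, f(42)=433494437.

Final answer: 433494437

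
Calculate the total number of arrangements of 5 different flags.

The number of ways to arrange 5 distinct objects is 5!.

Final answer: 5! = 120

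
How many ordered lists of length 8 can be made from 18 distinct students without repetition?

P(18,8) = 18!/(18-8)! = 18!/10!.

Final answer: P(18,8) = 1764322560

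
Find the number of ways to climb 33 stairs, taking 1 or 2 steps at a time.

Let f(n) count the ways. The last step is size 1 or 2, so f(n) = f(n-1) + f(n-2) with f(1)=1, f(2)=2.
Building up term by term: f(1)=1, f(2)=2, f(3)=3, f(4)=5, f(5)=8, f(6)=13, f(7)=21, f(8)=34, f(9)=55, f(10)=89, f(11)=144, f(12)=233, f(13)=377, f(14)=610, f(15)=987, f(16)=1597, f(17)=2584, f(18)=4181, f(19)=6765, f(20)=10946, f(21)=17711, f(22)=28657, f(23)=46368, f(24)=75025, f(25)=121393, f(26)=196418, f(27)=317811, f(28)=514229, f(29)=832040, f(30)=1346269, f(31)=2178309, f(32)=3524578, f(33)=5702887.

Final answer: 5702887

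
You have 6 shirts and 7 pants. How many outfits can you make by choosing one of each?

By the multiplication principle: 6 x 7.

Final answer: 42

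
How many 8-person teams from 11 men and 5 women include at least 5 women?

Sum over valid woman counts:
C(5,5)C(11,3).

Final answer: 165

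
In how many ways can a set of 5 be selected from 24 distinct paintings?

C(24,5) = 24!/(5! x (24-5)!).

Final answer: C(24,5) = 42504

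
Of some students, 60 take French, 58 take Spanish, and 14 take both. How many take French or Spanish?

|A union B| = |A| + |B| - |A intersect B| = 60 + 58 - 14.

Final answer: 104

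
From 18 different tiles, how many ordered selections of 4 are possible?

P(18,4) = 18!/(18-4)! = 18!/14!.

Final answer: P(18,4) = 73440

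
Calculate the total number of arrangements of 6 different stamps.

The number of ways to arrange 6 distinct objects is 6!.

Final answer: 6! = 720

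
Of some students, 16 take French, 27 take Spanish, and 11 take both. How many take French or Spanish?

|A union B| = |A| + |B| - |A intersect B| = 16 + 27 - 11.

Final answer: 32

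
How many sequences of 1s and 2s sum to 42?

Let f(n) count the ways. The last step is size 1 or 2, so f(n) = f(n-1) + f(n-2) with f(1)=1, f(2)=2.
Computing successive values: f(1)=1, f(2)=2, f(3)=3, f(4)=5, f(5)=8, f(6)=13, f(7)=21, f(8)=34, f(9)=55, f(10)=89, f(11)=144, f(12)=233, f(13)=377, f(14)=610, f(15)=987, f(16)=1597, f(17)=2584, f(18)=4181, f(19)=6765, f(20)=10946, f(21)=17711, f(22)=28657, f(23)=46368, f(24)=75025, f(25)=121393, f(26)=196418, f(27)=317811, f(28)=514229, f(29)=832040, f(30)=1346269, f(31)=2178309, f(32)=3524578, f(33)=5702887, f(34)=9227465, f(35)=14930352, f(36)=24157817, f(37)=39088169, f(38)=63245986, f(39)=102334155, f(40)=165580141, f(41)=267914296, f(42)=433494437.

Final answer: 433494437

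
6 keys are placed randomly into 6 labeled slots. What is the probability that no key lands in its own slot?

Derangements satisfy D(n) = (n-1)(D(n-1) + D(n-2)), starting from D(0)=1, D(1)=0.
Building up: D(2)=1, D(3)=2, D(4)=9, D(5)=44, D(6)=265.
Total arrangements: 6! = 720.
Probability = D(6)/6! = 53/144.

Final answer: D(6)/6! = 265/720 = 0.368056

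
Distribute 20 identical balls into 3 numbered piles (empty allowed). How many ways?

Stars and bars: C(n+k-1, k-1) = C(22,2).

Final answer: C(22,2) = 231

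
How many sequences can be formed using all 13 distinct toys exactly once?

The number of ways to arrange 13 distinct objects is 13!.

Final answer: 13! = 6227020800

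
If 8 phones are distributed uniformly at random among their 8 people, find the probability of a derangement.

Derangements satisfy D(n) = (n-1)(D(n-1) + D(n-2)), starting from D(0)=1, D(1)=0.
Building up: D(2)=1, D(3)=2, D(4)=9, D(5)=44, D(6)=265, D(7)=1854, D(8)=14833.
Total arrangements: 8! = 40320.
Probability = D(8)/8! = 2119/5760.

Final answer: D(8)/8! = 14833/40320 = 0.367882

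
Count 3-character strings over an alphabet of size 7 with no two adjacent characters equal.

Let g(n) count such strings. g(1) = 7, and each valid string of length n-1 extends in 6 ways (any symbol but the last), so g(n) = 6 g(n-1).
Total: g(3) = 7 x 6^2.

Final answer: 7 x 6^{2} = 252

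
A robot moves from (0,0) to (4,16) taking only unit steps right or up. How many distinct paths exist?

Each path has 4 right steps and 16 up steps in some order (20 steps total).
Choose which 16 of the 20 steps are up: C(20,16).

Final answer: C(20,16) = 4845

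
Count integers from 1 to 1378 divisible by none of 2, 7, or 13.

|div by 2|=689, |div by 7|=196, |div by 13|=106.
|div by 2&7|=98, |div by 2&13|=53, |div by 7&13|=15, |div by all|=7.
By inclusion-exclusion, divisible by at least one: 689+196+106-98-53-15+7 = 832.
Not divisible by any: 1378 - 832.

Final answer: 546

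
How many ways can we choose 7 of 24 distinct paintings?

C(24,7) = 24!/(7! x 17!).

Final answer: \binom{24}{7} = 346104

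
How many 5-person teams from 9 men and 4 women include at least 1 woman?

Sum over valid woman counts:
C(4,1)C(9,4) = 504
C(4,2)C(9,3) = 504
C(4,3)C(9,2) = 144
C(4,4)C(9,1) = 9
Total: 504 + 504 + 144 + 9.

Final answer: 1161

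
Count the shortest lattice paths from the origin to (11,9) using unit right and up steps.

Each path has 11 right steps and 9 up steps in some order (20 steps total).
Choose which 9 of the 20 steps are up: C(20,9).

Final answer: C(20,9) = 167960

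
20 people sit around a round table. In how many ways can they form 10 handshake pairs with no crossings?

This is counted by the nth Catalan number C_n. Here n = 20/2 = 10.
C_n = C(2n,n) - C(2n,n+1), so C_{10} = C(20,10) - C(20,11) = 184756 - 167960.

Final answer: C_{10} = 16796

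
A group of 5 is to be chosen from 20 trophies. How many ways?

C(20,5) = 20!/(5! x (20-5)!).

Final answer: C(20,5) = 15504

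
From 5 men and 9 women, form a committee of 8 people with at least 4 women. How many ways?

Sum over valid woman counts:
C(9,4)C(5,4) = 630
C(9,5)C(5,3) = 1260
C(9,6)C(5,2) = 840
C(9,7)C(5,1) = 180
C(9,8)C(5,0) = 9
Total: 630 + 1260 + 840 + 180 + 9.

Final answer: 2919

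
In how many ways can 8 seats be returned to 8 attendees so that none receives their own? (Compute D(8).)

D(n) = (n-1)(D(n-1) + D(n-2)), D(0)=1, D(1)=0.
D(2) = 1 x (0 + 1) = 1
D(3) = 2 x (1 + 0) = 2
D(4) = 3 x (2 + 1) = 9
D(5) = 4 x (9 + 2) = 44
D(6) = 5 x (44 + 9) = 265
D(7) = 6 x (265 + 44) = 1854
D(8) = 7 x (D(7) + D(6)) = 7 x (1854 + 265)

Final answer: D(8) = 14833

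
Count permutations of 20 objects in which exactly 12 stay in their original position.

Choose which 12 elements are fixed: C(20,12) = 125970.
Derange the remaining 8 using D(j) = (j-1)(D(j-1) + D(j-2)), D(0)=1, D(1)=0: D(2)=1, D(3)=2, D(4)=9, D(5)=44, D(6)=265, D(7)=1854, D(8)=14833.
Total: 125970 x 14833.

Final answer: C(20,12) D(8) = 1868513010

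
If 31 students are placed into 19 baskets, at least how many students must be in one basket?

By the pigeonhole principle: ceiling(31/19).

Final answer: 2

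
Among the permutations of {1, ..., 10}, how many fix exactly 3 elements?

Choose which 3 elements are fixed: C(10,3) = 120.
Derange the remaining 7 using D(j) = (j-1)(D(j-1) + D(j-2)), D(0)=1, D(1)=0: D(2)=1, D(3)=2, D(4)=9, D(5)=44, D(6)=265, D(7)=1854.
Total: 120 x 1854.

Final answer: C(10,3) D(7) = 222480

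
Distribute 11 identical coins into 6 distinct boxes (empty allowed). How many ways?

Stars and bars: C(n+k-1, k-1) = C(16,5).

Final answer: C(16,5) = 4368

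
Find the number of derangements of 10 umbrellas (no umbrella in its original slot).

D(n) = (n-1)(D(n-1) + D(n-2)), D(0)=1, D(1)=0.
D(2) = 1 x (0 + 1) = 1
D(3) = 2 x (1 + 0) = 2
D(4) = 3 x (2 + 1) = 9
D(5) = 4 x (9 + 2) = 44
D(6) = 5 x (44 + 9) = 265
D(7) = 6 x (265 + 44) = 1854
D(8) = 7 x (1854 + 265) = 14833
D(9) = 8 x (14833 + 1854) = 133496
D(10) = 9 x (D(9) + D(8)) = 9 x (133496 + 14833)

Final answer: D(10) = 1334961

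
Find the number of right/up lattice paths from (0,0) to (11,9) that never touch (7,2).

Total paths to (11,9): C(20,9) = 167960.
Paths through (7,2): C(9,2) x C(11,7) = 11880.
Avoiding (7,2): 167960 - 11880.

Final answer: 156080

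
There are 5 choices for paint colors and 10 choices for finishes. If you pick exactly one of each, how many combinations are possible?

By the multiplication principle: 5 x 10.

Final answer: 50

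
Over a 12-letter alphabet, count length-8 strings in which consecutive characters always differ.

Let g(n) count such strings. g(1) = 12, and each valid string of length n-1 extends in 11 ways (any symbol but the last), so g(n) = 11 g(n-1).
Total: g(8) = 12 x 11^7.

Final answer: 12 x 11^{7} = 233846052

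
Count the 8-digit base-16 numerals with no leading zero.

These are the integers in [16^7, 16^8), so the count is 16^8 - 16^7 = 15 x 16^7.

Final answer: 4026531840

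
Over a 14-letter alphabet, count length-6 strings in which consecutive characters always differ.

Let g(n) count such strings. g(1) = 14, and each valid string of length n-1 extends in 13 ways (any symbol but the last), so g(n) = 13 g(n-1).
Total: g(6) = 14 x 13^5.

Final answer: 14 x 13^{5} = 5198102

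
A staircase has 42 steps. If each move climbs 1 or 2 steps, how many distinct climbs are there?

Let f(n) count the ways. The last step is size 1 or 2, so f(n) = f(n-1) + f(n-2) with f(1)=1, f(2)=2.
Iterating the recurrence: f(1)=1, f(2)=2, f(3)=3, f(4)=5, f(5)=8, f(6)=13, f(7)=21, f(8)=34, f(9)=55, f(10)=89, f(11)=144, f(12)=233, f(13)=377, f(14)=610, f(15)=987, f(16)=1597, f(17)=2584, f(18)=4181, f(19)=6765, f(20)=10946, f(21)=17711, f(22)=28657, f(23)=46368, f(24)=75025, f(25)=121393, f(26)=196418, f(27)=317811, f(28)=514229, f(29)=832040, f(30)=1346269, f(31)=2178309, f(32)=3524578, f(33)=5702887, f(34)=9227465, f(35)=14930352, f(36)=24157817, f(37)=39088169, f(38)=63245986, f(39)=102334155, f(40)=165580141, f(41)=267914296, f(42)=433494437.

Final answer: 433494437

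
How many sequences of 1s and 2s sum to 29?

Condition on the final move: it is a 1-step (f(n-1) ways to get there) or a 2-step (f(n-2) ways), so f(n) = f(n-1) + f(n-2), with f(1)=1, f(2)=2.
Computing successive values: f(1)=1, f(2)=2, f(3)=3, f(4)=5, f(5)=8, f(6)=13, f(7)=21, f(8)=34, f(9)=55, f(10)=89, f(11)=144, f(12)=233, f(13)=377, f(14)=610, f(15)=987, f(16)=1597, f(17)=2584, f(18)=4181, f(19)=6765, f(20)=10946, f(21)=17711, f(22)=28657, f(23)=46368, f(24)=75025, f(25)=121393, f(26)=196418, f(27)=317811, f(28)=514229, f(29)=832040.

Final answer: 832040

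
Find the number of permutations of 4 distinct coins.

The number of ways to arrange 4 distinct objects is 4!.

Final answer: 4! = 24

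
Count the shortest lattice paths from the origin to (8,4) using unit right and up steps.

Each path has 8 right steps and 4 up steps in some order (12 steps total).
Choose which 4 of the 12 steps are up: C(12,4).

Final answer: C(12,4) = 495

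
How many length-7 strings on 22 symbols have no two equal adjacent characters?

First character: 22 choices. Each subsequent: 21 choices (must differ from the previous one).
Total: 22 x 21^6.

Final answer: 22 x 21^{6} = 1886854662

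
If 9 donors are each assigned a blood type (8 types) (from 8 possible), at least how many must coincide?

There are 8 possible values for blood type (8 types). With 9 donors and 8 categories, by pigeonhole: ceiling(9/8).

Final answer: 2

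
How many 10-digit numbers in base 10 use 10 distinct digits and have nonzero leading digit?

First digit: 9 (nonzero). Second: 9 (not first). Third: 8, etc.
Total: 9 x 9 x 8 x 7 x 6 x 5 x 4 x 3 x 2 x 1.

Final answer: 3265920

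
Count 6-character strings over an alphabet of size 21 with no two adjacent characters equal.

Let g(n) count such strings. g(1) = 21, and each valid string of length n-1 extends in 20 ways (any symbol but the last), so g(n) = 20 g(n-1).
Total: g(6) = 21 x 20^5.

Final answer: 21 x 20^{5} = 67200000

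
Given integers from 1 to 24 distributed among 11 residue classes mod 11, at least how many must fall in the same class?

By pigeonhole with 24 objects and 11 categories: ceiling(24/11).

Final answer: 3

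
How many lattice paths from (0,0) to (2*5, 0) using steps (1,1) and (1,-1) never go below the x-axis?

Total monotonic paths to (5,5): C(10,5) = 252.
Reflecting each bad path at its first crossing gives a bijection with paths to (4,6): C(10,6) = 210.
Valid Dyck paths: 252 - 210.
(This is the Catalan number C_{5}.)

Final answer: C_{5} = 42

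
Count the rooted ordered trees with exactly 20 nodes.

This is counted by the nth Catalan number C_n. Here n = 20 - 1 = 19.
C_n = (2n)!/(n!(n+1)!), so C_{19} = 38!/(19! x 20!) = C(38,19)/20 = 35345263800/20.

Final answer: C_{19} = 1767263190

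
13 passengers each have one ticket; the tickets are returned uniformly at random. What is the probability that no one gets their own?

D(n) = (n-1)(D(n-1) + D(n-2)), D(0)=1, D(1)=0.
Building up: D(2)=1, D(3)=2, D(4)=9, D(5)=44, D(6)=265, D(7)=1854, D(8)=14833, D(9)=133496, D(10)=1334961, D(11)=14684570, D(12)=176214841, D(13)=2290792932.
Total arrangements: 13! = 6227020800.
Probability = D(13)/13! = 63633137/172972800.

Final answer: D(13)/13! = 2290792932/6227020800 = 0.367879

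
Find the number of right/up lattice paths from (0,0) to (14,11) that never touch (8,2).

Total paths to (14,11): C(25,11) = 4457400.
Paths through (8,2): C(10,2) x C(15,9) = 225225.
Avoiding (8,2): 4457400 - 225225.

Final answer: 4232175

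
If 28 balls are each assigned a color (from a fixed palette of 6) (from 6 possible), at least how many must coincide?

There are 6 possible values for color (from a fixed palette of 6). With 28 balls and 6 categories, by pigeonhole: ceiling(28/6).

Final answer: 5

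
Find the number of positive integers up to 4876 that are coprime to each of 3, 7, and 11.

|div by 3|=1625, |div by 7|=696, |div by 11|=443.
|div by 3&7|=232, |div by 3&11|=147, |div by 7&11|=63, |div by all|=21.
By inclusion-exclusion, divisible by at least one: 1625+696+443-232-147-63+21 = 2343.
Not divisible by any: 4876 - 2343.

Final answer: 2533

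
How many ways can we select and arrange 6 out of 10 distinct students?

P(10,6) = 10!/(10-6)! = 10!/4!.

Final answer: P(10,6) = 151200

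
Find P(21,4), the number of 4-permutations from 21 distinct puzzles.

P(21,4) = 21!/(21-4)! = 21!/17!.

Final answer: P(21,4) = 143640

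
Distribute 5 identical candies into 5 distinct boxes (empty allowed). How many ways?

Stars and bars: C(n+k-1, k-1) = C(9,4).

Final answer: C(9,4) = 126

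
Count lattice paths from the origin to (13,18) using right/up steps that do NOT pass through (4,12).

Total paths to (13,18): C(31,18) = 206253075.
Paths through (4,12): C(16,12) x C(15,6) = 9109100.
Avoiding (4,12): 206253075 - 9109100.

Final answer: 197143975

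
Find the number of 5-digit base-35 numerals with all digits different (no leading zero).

First digit: 34 (nonzero). Second: 34 (not first). Third: 33, etc.
Total: 34 x 34 x 33 x 32 x 31.

Final answer: 37842816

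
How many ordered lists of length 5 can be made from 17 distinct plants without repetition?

P(17,5) = 17!/(17-5)! = 17!/12!.

Final answer: P(17,5) = 742560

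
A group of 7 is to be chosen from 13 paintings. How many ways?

C(13,7) = 13!/(7! x (13-7)!).

Final answer: C(13,7) = 1716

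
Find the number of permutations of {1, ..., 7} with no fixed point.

D(n) = (n-1)(D(n-1) + D(n-2)), D(0)=1, D(1)=0.
D(2) = 1 x (0 + 1) = 1
D(3) = 2 x (1 + 0) = 2
D(4) = 3 x (2 + 1) = 9
D(5) = 4 x (9 + 2) = 44
D(6) = 5 x (44 + 9) = 265
D(7) = 6 x (D(6) + D(5)) = 6 x (265 + 44)

Final answer: D(7) = 1854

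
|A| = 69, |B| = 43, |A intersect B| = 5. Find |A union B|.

|A union B| = |A| + |B| - |A intersect B| = 69 + 43 - 5.

Final answer: 107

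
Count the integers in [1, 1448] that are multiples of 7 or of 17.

Multiples of 7: 206. Multiples of 17: 85. Of both (lcm=119): 12.
By inclusion-exclusion: 206 + 85 - 12.

Final answer: 279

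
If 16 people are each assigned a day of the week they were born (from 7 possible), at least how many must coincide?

There are 7 possible values for day of the week they were born. With 16 people and 7 categories, by pigeonhole: ceiling(16/7).

Final answer: 3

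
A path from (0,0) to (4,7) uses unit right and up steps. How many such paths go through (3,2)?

Paths (0,0)->(3,2): C(5,2) = 10.
Paths (3,2)->(4,7): C(6,5) = 6.
By multiplication principle: 10 x 6.

Final answer: 60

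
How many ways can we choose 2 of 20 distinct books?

C(20,2) = 20!/(2! x (20-2)!).

Final answer: C(20,2) = 190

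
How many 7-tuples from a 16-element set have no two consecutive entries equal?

First character: 16 choices. Each subsequent: 15 choices (must differ from the previous one).
Total: 16 x 15^6.

Final answer: 16 x 15^{6} = 182250000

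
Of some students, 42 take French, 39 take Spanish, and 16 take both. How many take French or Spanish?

|A union B| = |A| + |B| - |A intersect B| = 42 + 39 - 16.

Final answer: 65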